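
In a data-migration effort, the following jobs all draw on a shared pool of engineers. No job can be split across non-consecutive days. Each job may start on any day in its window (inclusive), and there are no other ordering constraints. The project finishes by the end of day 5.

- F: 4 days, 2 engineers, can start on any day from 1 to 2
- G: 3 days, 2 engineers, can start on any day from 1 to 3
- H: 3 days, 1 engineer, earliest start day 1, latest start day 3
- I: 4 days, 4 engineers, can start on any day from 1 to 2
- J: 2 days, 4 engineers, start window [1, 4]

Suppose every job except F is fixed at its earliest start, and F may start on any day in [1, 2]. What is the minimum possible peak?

13

F@1: d1:13  d2:13  d3:9  d4:6  d5:0 → peak 13
F@2: d1:11  d2:13  d3:9  d4:6  d5:2 → peak 13
Best is F@1, peak 13.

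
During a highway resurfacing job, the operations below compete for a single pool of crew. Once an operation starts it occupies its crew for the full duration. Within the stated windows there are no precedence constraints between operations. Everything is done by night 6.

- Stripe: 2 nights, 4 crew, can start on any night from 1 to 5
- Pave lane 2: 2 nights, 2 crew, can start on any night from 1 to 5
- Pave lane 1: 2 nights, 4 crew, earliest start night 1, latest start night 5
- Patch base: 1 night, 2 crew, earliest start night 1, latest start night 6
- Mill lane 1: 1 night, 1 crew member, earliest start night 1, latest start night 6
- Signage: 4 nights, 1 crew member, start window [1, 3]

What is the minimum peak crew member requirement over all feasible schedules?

Early-start (Stripe@1, Pave lane 2@1, Pave lane 1@1, Patch base@1, Mill lane 1@1, Signage@1) gives peak 14: n1:14  n2:11  n3:1  n4:1  n5:0  n6:0.
Shift Pave lane 2→3, Pave lane 1→5, Patch base→3, Signage→2.
Schedule Stripe@1, Pave lane 2@3, Pave lane 1@5, Patch base@3, Mill lane 1@1, Signage@2: n1:5  n2:5  n3:5  n4:3  n5:5  n6:4 — peak 5.
Total crew member-nights = 27 over 6 nights ⇒ peak ≥ ⌈27/6⌉ = 5, so 5 is optimal.

5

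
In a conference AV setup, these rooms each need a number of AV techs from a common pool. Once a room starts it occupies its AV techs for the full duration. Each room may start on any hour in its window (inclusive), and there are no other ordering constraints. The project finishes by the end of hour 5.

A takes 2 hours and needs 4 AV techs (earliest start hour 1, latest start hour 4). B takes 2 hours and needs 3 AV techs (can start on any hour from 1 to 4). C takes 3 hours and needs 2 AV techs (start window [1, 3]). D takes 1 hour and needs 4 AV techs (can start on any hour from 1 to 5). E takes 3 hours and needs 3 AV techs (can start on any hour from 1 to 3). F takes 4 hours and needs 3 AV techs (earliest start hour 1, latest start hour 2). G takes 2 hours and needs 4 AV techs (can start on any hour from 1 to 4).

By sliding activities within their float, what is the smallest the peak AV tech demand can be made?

Early-start (A@1, B@1, C@1, D@1, E@1, F@1, G@1) gives peak 23: h1:23  h2:19  h3:8  h4:3  h5:0.
Shift B→3, C→3, D→5, E→3.
Schedule A@1, B@3, C@3, D@5, E@3, F@1, G@1: h1:11  h2:11  h3:11  h4:11  h5:9 — peak 11.
Total AV tech-hours = 53 over 5 hours ⇒ peak ≥ ⌈53/5⌉ = 11, so 11 is optimal.

11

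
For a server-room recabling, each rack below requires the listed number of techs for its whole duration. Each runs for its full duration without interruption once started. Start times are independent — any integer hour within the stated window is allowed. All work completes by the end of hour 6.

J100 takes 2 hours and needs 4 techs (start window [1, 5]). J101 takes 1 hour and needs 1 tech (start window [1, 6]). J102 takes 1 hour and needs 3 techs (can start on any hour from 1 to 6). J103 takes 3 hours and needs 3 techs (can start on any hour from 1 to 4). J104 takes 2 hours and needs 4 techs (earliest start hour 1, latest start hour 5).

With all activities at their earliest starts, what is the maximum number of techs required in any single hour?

Early-start schedule: J100@1, J101@1, J102@1, J103@1, J104@1.
Load per hour: hour 1: 15, hour 2: 11, hour 3: 3, hour 4: 0, hour 5: 0, hour 6: 0.
Peak is 15.

15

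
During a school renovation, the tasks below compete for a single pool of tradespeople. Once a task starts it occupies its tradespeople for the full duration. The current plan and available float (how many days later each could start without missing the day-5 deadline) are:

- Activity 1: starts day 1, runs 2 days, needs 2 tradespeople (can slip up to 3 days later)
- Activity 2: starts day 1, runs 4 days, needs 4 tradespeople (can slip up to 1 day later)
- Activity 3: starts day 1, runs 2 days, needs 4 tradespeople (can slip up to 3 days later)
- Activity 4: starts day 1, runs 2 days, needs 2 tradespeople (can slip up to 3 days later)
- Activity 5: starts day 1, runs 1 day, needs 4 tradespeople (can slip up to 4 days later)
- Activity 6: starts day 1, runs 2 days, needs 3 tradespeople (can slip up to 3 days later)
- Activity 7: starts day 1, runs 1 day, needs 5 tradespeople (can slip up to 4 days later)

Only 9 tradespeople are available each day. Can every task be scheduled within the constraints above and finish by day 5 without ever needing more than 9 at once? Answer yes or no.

Total tradesperson-days = 47; over 5 days the average is 47/5 > 9, so some day must exceed 9.

no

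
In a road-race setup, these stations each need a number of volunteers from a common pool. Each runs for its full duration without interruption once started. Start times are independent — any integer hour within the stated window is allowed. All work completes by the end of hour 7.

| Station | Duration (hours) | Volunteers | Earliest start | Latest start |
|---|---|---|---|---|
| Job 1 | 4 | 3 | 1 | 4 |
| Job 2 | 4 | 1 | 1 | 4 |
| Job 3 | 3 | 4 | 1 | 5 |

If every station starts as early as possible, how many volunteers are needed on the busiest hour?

Early-start schedule: Job 1@1, Job 2@1, Job 3@1.
Load per hour: hour 1: 8, hour 2: 8, hour 3: 8, hour 4: 4, hour 5: 0, hour 6: 0, hour 7: 0.
Peak is 8.

8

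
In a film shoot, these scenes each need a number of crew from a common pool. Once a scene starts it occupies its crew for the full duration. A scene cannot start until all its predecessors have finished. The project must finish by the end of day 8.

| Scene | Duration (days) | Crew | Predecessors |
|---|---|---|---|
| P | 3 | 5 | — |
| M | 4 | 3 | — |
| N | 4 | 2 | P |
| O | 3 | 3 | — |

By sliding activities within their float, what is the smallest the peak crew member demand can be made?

8

Early-start (P@1, M@1, N@4, O@1) gives peak 11: d1:11  d2:11  d3:11  d4:5  d5:2  d6:2  d7:2  d8:0.
Shift O→4.
Schedule P@1, M@1, N@4, O@4: d1:8  d2:8  d3:8  d4:8  d5:5  d6:5  d7:2  d8:0 — peak 8.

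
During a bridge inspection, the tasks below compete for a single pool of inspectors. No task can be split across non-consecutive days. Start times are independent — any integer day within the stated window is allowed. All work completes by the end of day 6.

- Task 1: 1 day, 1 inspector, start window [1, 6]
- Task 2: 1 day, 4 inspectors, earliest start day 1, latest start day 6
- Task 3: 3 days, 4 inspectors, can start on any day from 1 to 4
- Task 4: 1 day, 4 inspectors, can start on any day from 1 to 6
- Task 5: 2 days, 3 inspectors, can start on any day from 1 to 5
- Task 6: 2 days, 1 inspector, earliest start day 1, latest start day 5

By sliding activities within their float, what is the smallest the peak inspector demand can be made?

7

Early-start (Task 1@1, Task 2@1, Task 3@1, Task 4@1, Task 5@1, Task 6@1) gives peak 17: d1:17  d2:8  d3:4  d4:0  d5:0  d6:0.
Shift Task 3→2, Task 4→5, Task 5→2, Task 6→4.
Schedule Task 1@1, Task 2@1, Task 3@2, Task 4@5, Task 5@2, Task 6@4: d1:5  d2:7  d3:7  d4:5  d5:5  d6:0 — peak 7.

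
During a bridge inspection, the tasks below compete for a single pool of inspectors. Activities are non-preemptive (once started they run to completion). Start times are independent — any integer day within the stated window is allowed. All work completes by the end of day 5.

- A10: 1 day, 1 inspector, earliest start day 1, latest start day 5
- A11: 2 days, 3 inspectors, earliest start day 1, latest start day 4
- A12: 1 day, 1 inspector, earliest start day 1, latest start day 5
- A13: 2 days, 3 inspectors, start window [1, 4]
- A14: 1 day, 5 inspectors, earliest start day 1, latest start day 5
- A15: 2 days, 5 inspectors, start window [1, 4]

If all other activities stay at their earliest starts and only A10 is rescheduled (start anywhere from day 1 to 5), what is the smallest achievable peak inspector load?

17

A10@1: d1:18  d2:11  d3:0  d4:0  d5:0 → peak 18
A10@2: d1:17  d2:12  d3:0  d4:0  d5:0 → peak 17
A10@3: d1:17  d2:11  d3:1  d4:0  d5:0 → peak 17
A10@4: d1:17  d2:11  d3:0  d4:1  d5:0 → peak 17
A10@5: d1:17  d2:11  d3:0  d4:0  d5:1 → peak 17
Best is A10@2, peak 17.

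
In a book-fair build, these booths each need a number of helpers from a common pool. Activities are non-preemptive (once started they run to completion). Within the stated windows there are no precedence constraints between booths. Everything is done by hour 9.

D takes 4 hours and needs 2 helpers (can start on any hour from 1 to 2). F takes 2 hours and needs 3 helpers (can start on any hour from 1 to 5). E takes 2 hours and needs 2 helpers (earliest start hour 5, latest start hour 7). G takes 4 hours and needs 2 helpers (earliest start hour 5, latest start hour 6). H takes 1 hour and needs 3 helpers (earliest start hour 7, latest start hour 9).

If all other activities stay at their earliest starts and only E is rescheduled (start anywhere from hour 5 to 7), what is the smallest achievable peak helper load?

5

E@5: h1:5  h2:5  h3:2  h4:2  h5:4  h6:4  h7:5  h8:2  h9:0 → peak 5
E@6: h1:5  h2:5  h3:2  h4:2  h5:2  h6:4  h7:7  h8:2  h9:0 → peak 7
E@7: h1:5  h2:5  h3:2  h4:2  h5:2  h6:2  h7:7  h8:4  h9:0 → peak 7
Best is E@5, peak 5.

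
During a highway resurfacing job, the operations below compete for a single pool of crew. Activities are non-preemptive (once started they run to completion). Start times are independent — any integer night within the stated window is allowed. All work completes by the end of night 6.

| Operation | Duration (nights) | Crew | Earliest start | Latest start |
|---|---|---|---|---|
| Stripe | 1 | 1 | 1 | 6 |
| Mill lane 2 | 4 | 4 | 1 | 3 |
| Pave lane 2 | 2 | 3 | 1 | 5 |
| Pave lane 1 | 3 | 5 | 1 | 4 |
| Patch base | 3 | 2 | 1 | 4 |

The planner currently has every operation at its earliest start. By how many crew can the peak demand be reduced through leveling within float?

Early-start peak: n1:15  n2:14  n3:11  n4:4  n5:0  n6:0 ⇒ 15.
Leveled (Stripe@1, Mill lane 2@1, Pave lane 2@2, Pave lane 1@4, Patch base@1): n1:7  n2:9  n3:9  n4:9  n5:5  n6:5 ⇒ 9.
Reduction 15 − 9 = 6.

6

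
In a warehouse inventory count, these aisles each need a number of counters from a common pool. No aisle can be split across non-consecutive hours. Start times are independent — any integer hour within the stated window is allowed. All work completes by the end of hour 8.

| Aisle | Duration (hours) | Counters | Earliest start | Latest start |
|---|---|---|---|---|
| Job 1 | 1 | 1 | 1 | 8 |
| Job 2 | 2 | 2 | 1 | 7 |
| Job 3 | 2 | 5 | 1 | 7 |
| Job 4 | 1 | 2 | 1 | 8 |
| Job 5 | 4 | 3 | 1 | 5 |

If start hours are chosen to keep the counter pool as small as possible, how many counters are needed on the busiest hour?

5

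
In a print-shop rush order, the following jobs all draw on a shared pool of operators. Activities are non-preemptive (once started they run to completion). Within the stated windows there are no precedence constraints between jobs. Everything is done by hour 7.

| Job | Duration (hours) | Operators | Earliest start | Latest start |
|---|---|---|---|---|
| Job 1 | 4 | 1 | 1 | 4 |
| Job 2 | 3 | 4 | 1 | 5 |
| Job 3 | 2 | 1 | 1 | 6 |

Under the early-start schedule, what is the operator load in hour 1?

At early start, hour 1 has: Job 1, Job 2, Job 3.
Demand: 1 + 4 + 1 = 6.

6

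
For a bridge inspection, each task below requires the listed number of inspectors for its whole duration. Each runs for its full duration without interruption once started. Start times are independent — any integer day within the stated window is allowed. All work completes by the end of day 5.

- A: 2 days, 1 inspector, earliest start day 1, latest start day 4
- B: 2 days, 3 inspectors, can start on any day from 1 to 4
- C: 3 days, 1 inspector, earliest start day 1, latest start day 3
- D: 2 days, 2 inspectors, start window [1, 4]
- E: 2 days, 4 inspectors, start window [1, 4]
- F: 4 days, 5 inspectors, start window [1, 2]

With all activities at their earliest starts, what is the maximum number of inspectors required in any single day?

16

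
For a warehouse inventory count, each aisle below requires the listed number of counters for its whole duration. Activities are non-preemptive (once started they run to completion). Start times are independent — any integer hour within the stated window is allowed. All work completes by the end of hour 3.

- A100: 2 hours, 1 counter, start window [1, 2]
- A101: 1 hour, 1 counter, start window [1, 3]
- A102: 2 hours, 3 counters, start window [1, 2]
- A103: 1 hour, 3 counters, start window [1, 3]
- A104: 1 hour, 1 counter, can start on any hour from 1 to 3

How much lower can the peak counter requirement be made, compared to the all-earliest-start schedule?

4

Early-start peak: h1:9  h2:4  h3:0 ⇒ 9.
Leveled (A100@1, A101@1, A102@1, A103@3, A104@2): h1:5  h2:5  h3:3 ⇒ 5.
Reduction 9 − 5 = 4.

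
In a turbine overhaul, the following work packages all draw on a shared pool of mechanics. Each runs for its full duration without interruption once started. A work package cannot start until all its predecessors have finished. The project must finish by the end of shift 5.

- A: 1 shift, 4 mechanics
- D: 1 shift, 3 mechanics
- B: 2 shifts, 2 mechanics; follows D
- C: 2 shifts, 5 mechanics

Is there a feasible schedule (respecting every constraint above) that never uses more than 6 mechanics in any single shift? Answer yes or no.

Schedule A@2, D@1, B@2, C@4: s1:3  s2:6  s3:2  s4:5  s5:5 — peak 6 ≤ 6.

yes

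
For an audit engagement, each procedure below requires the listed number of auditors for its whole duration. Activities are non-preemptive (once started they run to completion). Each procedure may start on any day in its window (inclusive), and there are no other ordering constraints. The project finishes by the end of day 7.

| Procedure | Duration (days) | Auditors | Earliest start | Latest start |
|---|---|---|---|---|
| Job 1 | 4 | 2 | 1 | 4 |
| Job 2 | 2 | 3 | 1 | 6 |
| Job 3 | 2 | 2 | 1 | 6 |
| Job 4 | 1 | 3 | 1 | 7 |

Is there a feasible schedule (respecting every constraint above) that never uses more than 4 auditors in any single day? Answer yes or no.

yes

Schedule Job 1@1, Job 2@5, Job 3@1, Job 4@7: d1:4  d2:4  d3:2  d4:2  d5:3  d6:3  d7:3 — peak 4 ≤ 4.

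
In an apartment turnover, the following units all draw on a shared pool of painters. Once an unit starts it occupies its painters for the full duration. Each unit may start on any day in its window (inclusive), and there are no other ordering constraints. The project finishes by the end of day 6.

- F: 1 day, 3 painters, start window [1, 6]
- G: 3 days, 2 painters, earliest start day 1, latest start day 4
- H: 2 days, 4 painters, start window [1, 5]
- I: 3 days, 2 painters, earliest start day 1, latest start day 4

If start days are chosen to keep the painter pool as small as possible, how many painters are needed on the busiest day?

Early-start (F@1, G@1, H@1, I@1) gives peak 11: d1:11  d2:8  d3:4  d4:0  d5:0  d6:0.
Shift G→2, H→5, I→2.
Schedule F@1, G@2, H@5, I@2: d1:3  d2:4  d3:4  d4:4  d5:4  d6:4 — peak 4.
Total painter-days = 23 over 6 days ⇒ peak ≥ ⌈23/6⌉ = 4, so 4 is optimal.

4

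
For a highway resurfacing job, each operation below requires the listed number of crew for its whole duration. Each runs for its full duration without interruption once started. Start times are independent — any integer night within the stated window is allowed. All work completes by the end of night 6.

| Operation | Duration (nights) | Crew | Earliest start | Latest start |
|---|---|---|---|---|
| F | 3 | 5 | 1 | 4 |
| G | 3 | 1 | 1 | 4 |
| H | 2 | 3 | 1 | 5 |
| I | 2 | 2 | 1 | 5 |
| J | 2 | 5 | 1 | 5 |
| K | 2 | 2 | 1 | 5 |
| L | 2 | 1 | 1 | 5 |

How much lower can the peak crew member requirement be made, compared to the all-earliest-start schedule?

11

Early-start peak: n1:19  n2:19  n3:6  n4:0  n5:0  n6:0 ⇒ 19.
Leveled (F@1, G@4, H@1, I@3, J@5, K@4, L@3): n1:8  n2:8  n3:8  n4:6  n5:8  n6:6 ⇒ 8.
Reduction 19 − 8 = 11.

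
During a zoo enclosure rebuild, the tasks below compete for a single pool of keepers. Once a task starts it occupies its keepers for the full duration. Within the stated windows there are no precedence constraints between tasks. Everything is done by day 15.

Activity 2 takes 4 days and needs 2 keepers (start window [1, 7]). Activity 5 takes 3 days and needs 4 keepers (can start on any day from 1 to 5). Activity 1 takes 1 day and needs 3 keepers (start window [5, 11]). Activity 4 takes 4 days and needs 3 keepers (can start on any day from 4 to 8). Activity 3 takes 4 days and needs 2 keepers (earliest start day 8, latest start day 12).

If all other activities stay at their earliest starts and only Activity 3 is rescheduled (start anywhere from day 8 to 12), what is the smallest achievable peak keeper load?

Activity 3@8: d1:6  d2:6  d3:6  d4:5  d5:6  d6:3  d7:3  d8:2  d9:2  d10:2  d11:2  d12:0  d13:0  d14:0  d15:0 → peak 6
Activity 3@9: d1:6  d2:6  d3:6  d4:5  d5:6  d6:3  d7:3  d8:0  d9:2  d10:2  d11:2  d12:2  d13:0  d14:0  d15:0 → peak 6
Activity 3@10: d1:6  d2:6  d3:6  d4:5  d5:6  d6:3  d7:3  d8:0  d9:0  d10:2  d11:2  d12:2  d13:2  d14:0  d15:0 → peak 6
Activity 3@11: d1:6  d2:6  d3:6  d4:5  d5:6  d6:3  d7:3  d8:0  d9:0  d10:0  d11:2  d12:2  d13:2  d14:2  d15:0 → peak 6
Activity 3@12: d1:6  d2:6  d3:6  d4:5  d5:6  d6:3  d7:3  d8:0  d9:0  d10:0  d11:0  d12:2  d13:2  d14:2  d15:2 → peak 6
Best is Activity 3@8, peak 6.

6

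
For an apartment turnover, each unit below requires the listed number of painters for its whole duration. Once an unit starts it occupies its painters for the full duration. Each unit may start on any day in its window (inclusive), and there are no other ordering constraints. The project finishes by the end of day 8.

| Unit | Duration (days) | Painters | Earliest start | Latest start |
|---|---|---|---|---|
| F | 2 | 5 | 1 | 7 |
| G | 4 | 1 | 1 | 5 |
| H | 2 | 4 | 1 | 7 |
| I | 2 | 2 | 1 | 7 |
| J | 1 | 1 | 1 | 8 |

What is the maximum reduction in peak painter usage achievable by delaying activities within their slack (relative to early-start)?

Early-start peak: d1:13  d2:12  d3:1  d4:1  d5:0  d6:0  d7:0  d8:0 ⇒ 13.
Leveled (F@1, G@3, H@3, I@5, J@5): d1:5  d2:5  d3:5  d4:5  d5:4  d6:3  d7:0  d8:0 ⇒ 5.
Reduction 13 − 5 = 8.

8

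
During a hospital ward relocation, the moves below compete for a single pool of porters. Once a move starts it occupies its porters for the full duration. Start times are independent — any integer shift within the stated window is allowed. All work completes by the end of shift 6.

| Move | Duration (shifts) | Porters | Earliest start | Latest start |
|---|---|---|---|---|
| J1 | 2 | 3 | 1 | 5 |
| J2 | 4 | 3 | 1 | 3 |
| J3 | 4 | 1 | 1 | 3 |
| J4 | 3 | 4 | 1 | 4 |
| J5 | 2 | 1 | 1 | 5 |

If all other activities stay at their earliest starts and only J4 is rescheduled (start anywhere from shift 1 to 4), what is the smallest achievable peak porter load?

J4@1: s1:12  s2:12  s3:8  s4:4  s5:0  s6:0 → peak 12
J4@2: s1:8  s2:12  s3:8  s4:8  s5:0  s6:0 → peak 12
J4@3: s1:8  s2:8  s3:8  s4:8  s5:4  s6:0 → peak 8
J4@4: s1:8  s2:8  s3:4  s4:8  s5:4  s6:4 → peak 8
Best is J4@3, peak 8.

8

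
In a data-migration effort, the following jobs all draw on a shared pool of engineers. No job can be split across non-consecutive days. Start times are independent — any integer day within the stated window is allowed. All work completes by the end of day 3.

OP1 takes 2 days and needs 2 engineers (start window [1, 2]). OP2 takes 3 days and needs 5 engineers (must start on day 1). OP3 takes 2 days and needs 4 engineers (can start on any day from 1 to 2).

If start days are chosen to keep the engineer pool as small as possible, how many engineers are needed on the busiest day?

Schedule OP1@1, OP2@1, OP3@1: d1:11  d2:11  d3:5 — peak 11.
No arrangement of the 4 feasible schedules does better.

11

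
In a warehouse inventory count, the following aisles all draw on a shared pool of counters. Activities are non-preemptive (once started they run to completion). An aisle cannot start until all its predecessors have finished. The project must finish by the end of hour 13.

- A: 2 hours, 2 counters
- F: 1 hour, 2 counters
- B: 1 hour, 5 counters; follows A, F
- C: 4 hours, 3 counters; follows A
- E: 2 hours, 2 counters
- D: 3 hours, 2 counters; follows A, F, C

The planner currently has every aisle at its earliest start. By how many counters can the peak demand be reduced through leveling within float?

3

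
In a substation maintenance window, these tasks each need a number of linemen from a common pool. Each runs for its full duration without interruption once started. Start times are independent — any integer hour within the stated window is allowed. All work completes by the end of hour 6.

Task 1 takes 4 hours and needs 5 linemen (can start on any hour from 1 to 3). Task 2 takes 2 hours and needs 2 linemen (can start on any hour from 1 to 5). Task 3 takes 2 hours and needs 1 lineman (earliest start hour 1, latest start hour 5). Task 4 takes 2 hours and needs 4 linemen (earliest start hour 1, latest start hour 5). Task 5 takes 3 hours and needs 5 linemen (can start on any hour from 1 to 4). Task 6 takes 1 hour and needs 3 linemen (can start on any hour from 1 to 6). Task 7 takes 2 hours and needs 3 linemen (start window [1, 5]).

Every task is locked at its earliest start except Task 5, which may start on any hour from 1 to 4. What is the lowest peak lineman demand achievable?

18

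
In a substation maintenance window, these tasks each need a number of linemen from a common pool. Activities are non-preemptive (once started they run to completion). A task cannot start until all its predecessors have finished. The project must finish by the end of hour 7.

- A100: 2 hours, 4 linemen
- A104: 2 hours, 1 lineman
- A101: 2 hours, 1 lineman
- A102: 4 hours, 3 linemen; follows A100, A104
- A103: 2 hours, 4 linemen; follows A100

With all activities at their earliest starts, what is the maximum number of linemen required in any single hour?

7

Early-start schedule: A100@1, A104@1, A101@1, A102@3, A103@3.
Load per hour: hour 1: 6, hour 2: 6, hour 3: 7, hour 4: 7, hour 5: 3, hour 6: 3, hour 7: 0.
Peak is 7.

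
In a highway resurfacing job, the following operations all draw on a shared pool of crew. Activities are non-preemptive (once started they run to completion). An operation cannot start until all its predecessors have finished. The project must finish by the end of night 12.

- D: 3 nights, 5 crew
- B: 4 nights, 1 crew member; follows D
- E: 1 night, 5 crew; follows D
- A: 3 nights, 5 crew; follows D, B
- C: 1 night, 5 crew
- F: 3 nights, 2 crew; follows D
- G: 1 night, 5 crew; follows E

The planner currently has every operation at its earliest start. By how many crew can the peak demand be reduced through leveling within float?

4

Early-start peak: n1:10  n2:5  n3:5  n4:8  n5:8  n6:3  n7:1  n8:5  n9:5  n10:5  n11:0  n12:0 ⇒ 10.
Leveled (D@1, B@4, E@4, A@8, C@11, F@5, G@12): n1:5  n2:5  n3:5  n4:6  n5:3  n6:3  n7:3  n8:5  n9:5  n10:5  n11:5  n12:5 ⇒ 6.
Reduction 10 − 6 = 4.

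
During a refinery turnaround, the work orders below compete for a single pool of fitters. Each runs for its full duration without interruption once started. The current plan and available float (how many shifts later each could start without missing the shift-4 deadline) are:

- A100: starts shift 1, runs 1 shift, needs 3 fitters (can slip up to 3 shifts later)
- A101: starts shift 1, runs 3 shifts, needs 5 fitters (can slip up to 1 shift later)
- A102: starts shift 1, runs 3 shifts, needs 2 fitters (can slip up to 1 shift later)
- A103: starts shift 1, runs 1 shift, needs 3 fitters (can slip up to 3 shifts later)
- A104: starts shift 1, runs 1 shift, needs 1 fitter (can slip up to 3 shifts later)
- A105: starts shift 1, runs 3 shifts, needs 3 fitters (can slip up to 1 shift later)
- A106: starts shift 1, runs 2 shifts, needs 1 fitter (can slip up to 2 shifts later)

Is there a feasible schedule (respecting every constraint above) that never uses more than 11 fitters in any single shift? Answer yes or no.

Schedule A100@1, A101@1, A102@1, A103@4, A104@1, A105@2, A106@2: s1:11  s2:11  s3:11  s4:6 — peak 11 ≤ 11.

yes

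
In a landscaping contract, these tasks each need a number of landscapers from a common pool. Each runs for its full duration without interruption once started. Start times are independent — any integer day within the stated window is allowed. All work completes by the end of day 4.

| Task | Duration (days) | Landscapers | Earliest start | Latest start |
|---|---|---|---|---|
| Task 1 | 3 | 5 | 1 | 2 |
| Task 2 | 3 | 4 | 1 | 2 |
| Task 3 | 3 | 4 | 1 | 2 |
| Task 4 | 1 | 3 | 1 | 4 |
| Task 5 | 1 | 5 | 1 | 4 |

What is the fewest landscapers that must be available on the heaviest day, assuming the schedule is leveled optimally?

13

Early-start (Task 1@1, Task 2@1, Task 3@1, Task 4@1, Task 5@1) gives peak 21: d1:21  d2:13  d3:13  d4:0.
Shift Task 4→4, Task 5→4.
Schedule Task 1@1, Task 2@1, Task 3@1, Task 4@4, Task 5@4: d1:13  d2:13  d3:13  d4:8 — peak 13.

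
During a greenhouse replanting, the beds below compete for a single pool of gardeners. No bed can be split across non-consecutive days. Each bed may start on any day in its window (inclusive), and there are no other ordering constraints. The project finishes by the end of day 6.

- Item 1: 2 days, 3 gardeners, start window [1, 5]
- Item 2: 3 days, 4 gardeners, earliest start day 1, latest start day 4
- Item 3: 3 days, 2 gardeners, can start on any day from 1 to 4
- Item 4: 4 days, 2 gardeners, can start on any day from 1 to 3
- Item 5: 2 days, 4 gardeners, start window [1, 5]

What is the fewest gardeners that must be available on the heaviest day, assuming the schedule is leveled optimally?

Early-start (Item 1@1, Item 2@1, Item 3@1, Item 4@1, Item 5@1) gives peak 15: d1:15  d2:15  d3:8  d4:2  d5:0  d6:0.
Shift Item 3→3, Item 4→3, Item 5→4.
Schedule Item 1@1, Item 2@1, Item 3@3, Item 4@3, Item 5@4: d1:7  d2:7  d3:8  d4:8  d5:8  d6:2 — peak 8.

8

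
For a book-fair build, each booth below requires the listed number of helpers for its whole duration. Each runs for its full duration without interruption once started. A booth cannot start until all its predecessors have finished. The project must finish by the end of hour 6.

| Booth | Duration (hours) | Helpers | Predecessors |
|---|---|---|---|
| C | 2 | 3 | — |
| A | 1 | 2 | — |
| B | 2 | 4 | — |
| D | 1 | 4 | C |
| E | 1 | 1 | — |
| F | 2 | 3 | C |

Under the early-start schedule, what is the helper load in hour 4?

At early start, hour 4 has: F.
Demand: 3 = 3.

3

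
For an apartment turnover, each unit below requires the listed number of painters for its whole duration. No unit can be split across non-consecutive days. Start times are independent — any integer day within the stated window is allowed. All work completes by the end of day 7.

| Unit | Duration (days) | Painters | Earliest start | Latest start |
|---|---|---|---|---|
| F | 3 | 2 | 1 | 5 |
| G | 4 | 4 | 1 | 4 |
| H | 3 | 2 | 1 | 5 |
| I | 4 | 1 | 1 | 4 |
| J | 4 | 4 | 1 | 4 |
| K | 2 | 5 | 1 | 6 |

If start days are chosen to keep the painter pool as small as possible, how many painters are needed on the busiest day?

Early-start (F@1, G@1, H@1, I@1, J@1, K@1) gives peak 18: d1:18  d2:18  d3:13  d4:9  d5:0  d6:0  d7:0.
Shift J→4, K→5.
Schedule F@1, G@1, H@1, I@1, J@4, K@5: d1:9  d2:9  d3:9  d4:9  d5:9  d6:9  d7:4 — peak 9.
Total painter-days = 58 over 7 days ⇒ peak ≥ ⌈58/7⌉ = 9, so 9 is optimal.

9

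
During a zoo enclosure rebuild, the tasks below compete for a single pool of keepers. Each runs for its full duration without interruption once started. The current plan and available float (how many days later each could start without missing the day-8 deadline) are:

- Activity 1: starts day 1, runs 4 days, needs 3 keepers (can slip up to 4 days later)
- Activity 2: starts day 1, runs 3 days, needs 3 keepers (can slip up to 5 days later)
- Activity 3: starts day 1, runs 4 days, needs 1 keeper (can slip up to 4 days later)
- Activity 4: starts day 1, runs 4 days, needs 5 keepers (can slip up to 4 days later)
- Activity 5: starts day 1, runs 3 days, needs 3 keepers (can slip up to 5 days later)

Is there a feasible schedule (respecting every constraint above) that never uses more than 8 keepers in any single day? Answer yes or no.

yes

Schedule Activity 1@1, Activity 2@1, Activity 3@1, Activity 4@5, Activity 5@4: d1:7  d2:7  d3:7  d4:7  d5:8  d6:8  d7:5  d8:5 — peak 8 ≤ 8.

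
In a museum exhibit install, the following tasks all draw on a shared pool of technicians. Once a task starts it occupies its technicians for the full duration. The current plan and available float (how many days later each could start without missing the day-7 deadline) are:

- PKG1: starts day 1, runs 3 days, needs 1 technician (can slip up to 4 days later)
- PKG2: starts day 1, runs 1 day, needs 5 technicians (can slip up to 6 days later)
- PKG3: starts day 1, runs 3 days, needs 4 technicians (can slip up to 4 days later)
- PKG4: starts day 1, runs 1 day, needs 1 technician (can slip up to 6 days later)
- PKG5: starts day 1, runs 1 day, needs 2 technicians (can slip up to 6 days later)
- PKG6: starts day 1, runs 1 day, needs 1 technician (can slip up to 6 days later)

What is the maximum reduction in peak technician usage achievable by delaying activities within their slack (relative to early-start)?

9

Early-start peak: d1:14  d2:5  d3:5  d4:0  d5:0  d6:0  d7:0 ⇒ 14.
Leveled (PKG1@1, PKG2@4, PKG3@1, PKG4@5, PKG5@5, PKG6@5): d1:5  d2:5  d3:5  d4:5  d5:4  d6:0  d7:0 ⇒ 5.
Reduction 14 − 5 = 9.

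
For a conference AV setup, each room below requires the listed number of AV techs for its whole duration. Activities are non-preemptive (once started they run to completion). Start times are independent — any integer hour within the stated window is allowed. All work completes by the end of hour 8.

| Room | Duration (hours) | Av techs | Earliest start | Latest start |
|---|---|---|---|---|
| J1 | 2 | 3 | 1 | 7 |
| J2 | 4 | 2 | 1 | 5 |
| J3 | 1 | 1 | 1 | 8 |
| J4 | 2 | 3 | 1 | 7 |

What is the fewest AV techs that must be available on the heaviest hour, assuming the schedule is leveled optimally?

3

Early-start (J1@1, J2@1, J3@1, J4@1) gives peak 9: h1:9  h2:8  h3:2  h4:2  h5:0  h6:0  h7:0  h8:0.
Shift J2→3, J3→3, J4→7.
Schedule J1@1, J2@3, J3@3, J4@7: h1:3  h2:3  h3:3  h4:2  h5:2  h6:2  h7:3  h8:3 — peak 3.
Total AV tech-hours = 21 over 8 hours ⇒ peak ≥ ⌈21/8⌉ = 3, so 3 is optimal.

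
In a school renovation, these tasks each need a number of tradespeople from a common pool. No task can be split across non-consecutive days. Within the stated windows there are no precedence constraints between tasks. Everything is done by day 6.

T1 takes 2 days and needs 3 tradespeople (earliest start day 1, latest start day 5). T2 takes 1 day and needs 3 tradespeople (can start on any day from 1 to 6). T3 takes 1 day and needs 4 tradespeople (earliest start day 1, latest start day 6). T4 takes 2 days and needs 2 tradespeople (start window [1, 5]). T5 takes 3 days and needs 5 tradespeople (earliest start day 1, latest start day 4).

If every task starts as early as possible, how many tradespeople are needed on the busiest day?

Early-start schedule: T1@1, T2@1, T3@1, T4@1, T5@1.
Load per day: day 1: 17, day 2: 10, day 3: 5, day 4: 0, day 5: 0, day 6: 0.
Peak is 17.

17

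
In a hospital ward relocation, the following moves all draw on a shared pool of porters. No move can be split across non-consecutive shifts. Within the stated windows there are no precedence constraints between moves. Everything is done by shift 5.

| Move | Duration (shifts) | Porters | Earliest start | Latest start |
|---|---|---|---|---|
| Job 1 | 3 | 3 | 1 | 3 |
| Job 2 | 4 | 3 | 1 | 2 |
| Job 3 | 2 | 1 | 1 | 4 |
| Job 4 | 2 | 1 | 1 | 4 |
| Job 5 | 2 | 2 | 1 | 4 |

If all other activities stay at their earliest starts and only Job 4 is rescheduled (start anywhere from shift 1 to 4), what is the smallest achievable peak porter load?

Job 4@1: s1:10  s2:10  s3:6  s4:3  s5:0 → peak 10
Job 4@2: s1:9  s2:10  s3:7  s4:3  s5:0 → peak 10
Job 4@3: s1:9  s2:9  s3:7  s4:4  s5:0 → peak 9
Job 4@4: s1:9  s2:9  s3:6  s4:4  s5:1 → peak 9
Best is Job 4@3, peak 9.

9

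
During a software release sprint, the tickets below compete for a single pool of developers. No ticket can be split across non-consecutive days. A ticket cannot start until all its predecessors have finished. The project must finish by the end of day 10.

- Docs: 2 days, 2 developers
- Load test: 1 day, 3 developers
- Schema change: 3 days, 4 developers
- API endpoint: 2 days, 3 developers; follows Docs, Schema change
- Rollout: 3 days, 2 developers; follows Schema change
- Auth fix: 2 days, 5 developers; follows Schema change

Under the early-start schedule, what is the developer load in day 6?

At early start, day 6 has: Rollout.
Demand: 2 = 2.

2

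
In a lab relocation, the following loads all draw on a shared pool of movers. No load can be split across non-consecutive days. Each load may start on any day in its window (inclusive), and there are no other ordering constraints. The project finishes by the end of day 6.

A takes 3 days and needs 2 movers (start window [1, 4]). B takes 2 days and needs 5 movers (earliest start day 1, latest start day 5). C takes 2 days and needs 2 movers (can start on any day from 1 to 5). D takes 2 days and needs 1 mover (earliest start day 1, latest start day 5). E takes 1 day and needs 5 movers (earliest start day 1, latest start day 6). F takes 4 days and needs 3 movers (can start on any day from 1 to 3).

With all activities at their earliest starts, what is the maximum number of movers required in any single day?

18

Early-start schedule: A@1, B@1, C@1, D@1, E@1, F@1.
Load per day: day 1: 18, day 2: 13, day 3: 5, day 4: 3, day 5: 0, day 6: 0.
Peak is 18.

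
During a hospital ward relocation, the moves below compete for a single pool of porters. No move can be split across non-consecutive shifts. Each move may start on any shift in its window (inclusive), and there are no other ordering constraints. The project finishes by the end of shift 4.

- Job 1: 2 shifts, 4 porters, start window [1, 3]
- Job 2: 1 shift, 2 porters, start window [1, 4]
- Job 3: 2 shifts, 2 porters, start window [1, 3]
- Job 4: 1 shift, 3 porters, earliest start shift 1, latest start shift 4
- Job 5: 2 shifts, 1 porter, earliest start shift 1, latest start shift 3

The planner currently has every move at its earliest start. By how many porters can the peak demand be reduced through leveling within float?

Early-start peak: s1:12  s2:7  s3:0  s4:0 ⇒ 12.
Leveled (Job 1@1, Job 2@3, Job 3@3, Job 4@4, Job 5@1): s1:5  s2:5  s3:4  s4:5 ⇒ 5.
Reduction 12 − 5 = 7.

7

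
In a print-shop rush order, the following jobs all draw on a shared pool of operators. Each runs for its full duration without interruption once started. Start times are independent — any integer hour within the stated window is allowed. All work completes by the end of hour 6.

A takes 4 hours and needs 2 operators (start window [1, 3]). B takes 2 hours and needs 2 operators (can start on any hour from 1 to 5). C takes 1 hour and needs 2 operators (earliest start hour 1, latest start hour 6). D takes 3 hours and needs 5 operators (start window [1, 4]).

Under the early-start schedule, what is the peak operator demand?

11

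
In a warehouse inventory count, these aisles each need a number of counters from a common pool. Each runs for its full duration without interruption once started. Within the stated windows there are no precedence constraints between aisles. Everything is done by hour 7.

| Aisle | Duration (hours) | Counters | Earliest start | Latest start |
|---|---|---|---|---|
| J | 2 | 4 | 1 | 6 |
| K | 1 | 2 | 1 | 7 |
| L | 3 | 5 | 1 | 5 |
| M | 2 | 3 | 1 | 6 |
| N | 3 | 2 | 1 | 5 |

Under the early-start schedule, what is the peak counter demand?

Early-start schedule: J@1, K@1, L@1, M@1, N@1.
Load per hour: hour 1: 16, hour 2: 14, hour 3: 7, hour 4: 0, hour 5: 0, hour 6: 0, hour 7: 0.
Peak is 16.

16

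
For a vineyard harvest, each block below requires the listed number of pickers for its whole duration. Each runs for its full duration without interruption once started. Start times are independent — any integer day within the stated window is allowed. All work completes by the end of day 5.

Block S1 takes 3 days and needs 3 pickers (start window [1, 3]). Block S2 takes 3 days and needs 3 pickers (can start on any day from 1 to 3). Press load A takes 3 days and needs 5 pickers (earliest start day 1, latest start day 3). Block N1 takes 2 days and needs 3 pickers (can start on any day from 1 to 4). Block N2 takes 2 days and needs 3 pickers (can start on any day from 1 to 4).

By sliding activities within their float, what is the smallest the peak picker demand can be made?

Early-start (Block S1@1, Block S2@1, Press load A@1, Block N1@1, Block N2@1) gives peak 17: d1:17  d2:17  d3:11  d4:0  d5:0.
Shift Block N1→4, Block N2→4.
Schedule Block S1@1, Block S2@1, Press load A@1, Block N1@4, Block N2@4: d1:11  d2:11  d3:11  d4:6  d5:6 — peak 11.

11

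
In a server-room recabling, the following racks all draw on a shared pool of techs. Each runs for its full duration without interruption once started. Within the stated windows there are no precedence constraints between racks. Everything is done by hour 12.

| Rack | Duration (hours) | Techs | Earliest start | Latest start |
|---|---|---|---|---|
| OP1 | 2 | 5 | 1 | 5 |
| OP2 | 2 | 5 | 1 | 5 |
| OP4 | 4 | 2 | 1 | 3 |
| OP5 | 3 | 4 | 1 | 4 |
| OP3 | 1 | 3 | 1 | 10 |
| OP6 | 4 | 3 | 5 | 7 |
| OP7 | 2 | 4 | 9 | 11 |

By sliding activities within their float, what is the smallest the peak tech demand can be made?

Early-start (OP1@1, OP2@1, OP4@1, OP5@1, OP3@1, OP6@5, OP7@9) gives peak 19: h1:19  h2:16  h3:6  h4:2  h5:3  h6:3  h7:3  h8:3  h9:4  h10:4  h11:0  h12:0.
Shift OP2→4, OP4→3, OP3→3, OP6→6.
Schedule OP1@1, OP2@4, OP4@3, OP5@1, OP3@3, OP6@6, OP7@9: h1:9  h2:9  h3:9  h4:7  h5:7  h6:5  h7:3  h8:3  h9:7  h10:4  h11:0  h12:0 — peak 9.

9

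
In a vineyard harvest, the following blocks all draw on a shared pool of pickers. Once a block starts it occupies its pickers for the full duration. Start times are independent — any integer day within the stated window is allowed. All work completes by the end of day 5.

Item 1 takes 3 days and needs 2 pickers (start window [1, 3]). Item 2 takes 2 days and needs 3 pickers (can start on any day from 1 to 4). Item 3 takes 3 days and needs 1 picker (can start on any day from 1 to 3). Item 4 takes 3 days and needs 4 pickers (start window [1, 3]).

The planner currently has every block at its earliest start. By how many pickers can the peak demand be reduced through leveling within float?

3

Early-start peak: d1:10  d2:10  d3:7  d4:0  d5:0 ⇒ 10.
Leveled (Item 1@1, Item 2@1, Item 3@1, Item 4@3): d1:6  d2:6  d3:7  d4:4  d5:4 ⇒ 7.
Reduction 10 − 7 = 3.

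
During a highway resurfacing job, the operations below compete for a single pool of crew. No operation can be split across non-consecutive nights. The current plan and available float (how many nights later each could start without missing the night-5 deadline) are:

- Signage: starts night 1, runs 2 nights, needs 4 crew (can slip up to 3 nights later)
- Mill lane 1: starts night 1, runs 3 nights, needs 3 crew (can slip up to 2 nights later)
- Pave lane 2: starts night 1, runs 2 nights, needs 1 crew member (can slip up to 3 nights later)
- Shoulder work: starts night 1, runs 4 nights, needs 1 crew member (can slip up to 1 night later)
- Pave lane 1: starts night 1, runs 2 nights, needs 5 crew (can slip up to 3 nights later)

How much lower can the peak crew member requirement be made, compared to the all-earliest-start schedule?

Early-start peak: n1:14  n2:14  n3:4  n4:1  n5:0 ⇒ 14.
Leveled (Signage@1, Mill lane 1@1, Pave lane 2@3, Shoulder work@1, Pave lane 1@4): n1:8  n2:8  n3:5  n4:7  n5:5 ⇒ 8.
Reduction 14 − 8 = 6.

6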